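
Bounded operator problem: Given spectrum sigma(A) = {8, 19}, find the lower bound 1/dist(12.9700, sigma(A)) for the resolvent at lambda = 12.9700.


dist(12.9700, {8, 19}) = min(|12.9700 - 8|, |12.9700 - 19|)
= min(4.9700, 6.0300) = 4.9700
Resolvent bound = 1/4.9700 = 0.2012

0.2012


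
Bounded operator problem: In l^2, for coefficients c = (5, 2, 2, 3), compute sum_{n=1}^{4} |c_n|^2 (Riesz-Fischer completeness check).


sum |c_n|^2 = 5^2 + 2^2 + 2^2 + 3^2
= 25 + 4 + 4 + 9
= 42

42


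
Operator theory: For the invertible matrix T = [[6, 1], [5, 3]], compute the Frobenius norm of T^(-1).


det(T) = 6*3 - 1*5 = 13
T^(-1) = (1/13) * [[3, -1], [-5, 6]] = [[0.2308, -0.0769], [-0.3846, 0.4615]]
||T^(-1)||_F^2 = 0.2308^2 + (-0.0769)^2 + (-0.3846)^2 + 0.4615^2 = 0.4201
||T^(-1)||_F = sqrt(0.4201) = 0.6482

0.6482


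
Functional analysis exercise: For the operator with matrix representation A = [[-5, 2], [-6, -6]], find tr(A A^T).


trace(A * A^T) = sum of squares of all entries
= (-5)^2 + 2^2 + (-6)^2 + (-6)^2
= 25 + 4 + 36 + 36
= 101

101


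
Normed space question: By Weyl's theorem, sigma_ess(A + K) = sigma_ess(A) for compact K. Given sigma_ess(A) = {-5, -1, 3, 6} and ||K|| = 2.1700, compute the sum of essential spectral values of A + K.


By Weyl's theorem, the essential spectrum is invariant under compact perturbations.
sigma_ess(A + K) = sigma_ess(A) = {-5, -1, 3, 6}
Sum = -5 + -1 + 3 + 6 = 3

3


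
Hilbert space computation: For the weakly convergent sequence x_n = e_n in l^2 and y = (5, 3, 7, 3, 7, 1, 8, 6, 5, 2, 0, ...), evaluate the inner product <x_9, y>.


x_9 = e_9 is the standard basis vector with 1 in position 9.
<x_9, y> = y_9 = 5
As n -> infinity, <x_n, y> -> 0, confirming weak convergence of (x_n) to 0.

5


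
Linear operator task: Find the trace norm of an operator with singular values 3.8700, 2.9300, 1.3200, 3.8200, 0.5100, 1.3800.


The nuclear norm is the sum of all singular values.
||T||_1 = 3.8700 + 2.9300 + 1.3200 + 3.8200 + 0.5100 + 1.3800
= 13.8300

13.8300


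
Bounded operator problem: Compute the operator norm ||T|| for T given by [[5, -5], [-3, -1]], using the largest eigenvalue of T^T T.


A^T A = [[34, -22], [-22, 26]]
trace(A^T A) = 60, det(A^T A) = 400
discriminant = 60^2 - 4*400 = 2000
Largest eigenvalue of A^T A = (trace + sqrt(disc))/2 = 52.3607
||T|| = sqrt(52.3607) = 7.2361

7.2361


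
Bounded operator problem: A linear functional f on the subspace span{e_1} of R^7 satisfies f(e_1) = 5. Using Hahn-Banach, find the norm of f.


The norm of f is given by ||f|| = sup_{||x||=1} |f(x)|.
On span{e_1}, ||e_1|| = 1, so ||f|| = |f(e_1)| / ||e_1||
= |5| / 1 = 5.0000

5.0000


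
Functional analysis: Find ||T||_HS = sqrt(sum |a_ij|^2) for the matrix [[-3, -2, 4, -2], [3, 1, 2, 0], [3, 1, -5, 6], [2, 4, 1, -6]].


The Hilbert-Schmidt norm is sqrt(sum of squares of all entries).
Sum of squares = (-3)^2 + (-2)^2 + 4^2 + (-2)^2 + 3^2 + 1^2 + 2^2 + 0^2 + 3^2 + 1^2 + (-5)^2 + 6^2 + 2^2 + 4^2 + 1^2 + (-6)^2
= 9 + 4 + 16 + 4 + 9 + 1 + 4 + 0 + 9 + 1 + 25 + 36 + 4 + 16 + 1 + 36 = 175
||T||_HS = sqrt(175) = 13.2288

13.2288


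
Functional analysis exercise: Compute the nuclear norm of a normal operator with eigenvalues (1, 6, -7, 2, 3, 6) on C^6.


For a normal operator, singular values equal |eigenvalues|.
Trace norm = sum |lambda_i| = 1 + 6 + 7 + 2 + 3 + 6
= 25

25


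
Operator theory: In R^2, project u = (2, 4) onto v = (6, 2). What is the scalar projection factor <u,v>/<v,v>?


Computing <u,v> = 2*6 + 4*2 = 20
Computing <v,v> = 6^2 + 2^2 = 40
Projection coefficient = 20/40 = 0.5000

0.5000


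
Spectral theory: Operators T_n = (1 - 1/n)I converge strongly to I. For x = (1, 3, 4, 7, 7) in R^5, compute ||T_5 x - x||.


T_5 x - x = (1 - 1/5)x - x = -x/5
||x|| = sqrt(124) = 11.1355
||T_5 x - x|| = ||x||/5 = 11.1355/5 = 2.2271

2.2271


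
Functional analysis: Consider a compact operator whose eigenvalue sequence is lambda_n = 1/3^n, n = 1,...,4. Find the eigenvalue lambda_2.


The eigenvalue formula gives lambda_2 = 1/3^2
= 1/9
= 0.1111

0.1111


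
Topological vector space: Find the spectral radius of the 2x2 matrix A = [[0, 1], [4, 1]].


For a 2x2 matrix, eigenvalues satisfy lambda^2 - (trace)*lambda + det = 0
trace = 0 + 1 = 1
det = 0*1 - 1*4 = -4
discriminant = 1^2 - 4*(-4) = 17
spectral radius = max |eigenvalue| = 2.5616

2.5616


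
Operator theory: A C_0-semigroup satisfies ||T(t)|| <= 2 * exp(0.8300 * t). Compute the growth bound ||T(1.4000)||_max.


||T(1.4000)|| <= 2 * exp(0.8300 * 1.4000)
= 2 * exp(1.1620)
= 2 * 3.1963
= 6.3926

6.3926


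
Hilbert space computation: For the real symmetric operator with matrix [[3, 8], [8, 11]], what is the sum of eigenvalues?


For a self-adjoint (symmetric) matrix, the eigenvalues are real.
The sum of eigenvalues equals the trace of the matrix.
trace = 3 + 11 = 14

14


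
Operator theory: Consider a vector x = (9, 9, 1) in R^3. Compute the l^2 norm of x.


The l^2 norm = (sum |x_i|^2)^(1/2)
Sum of 2th powers = 81 + 81 + 1 = 163
||x||_2 = (163)^(1/2) = 12.7671

12.7671


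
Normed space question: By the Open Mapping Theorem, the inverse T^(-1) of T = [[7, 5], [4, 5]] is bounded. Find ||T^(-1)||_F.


det(T) = 7*5 - 5*4 = 15
T^(-1) = (1/15) * [[5, -5], [-4, 7]] = [[0.3333, -0.3333], [-0.2667, 0.4667]]
||T^(-1)||_F^2 = 0.3333^2 + (-0.3333)^2 + (-0.2667)^2 + 0.4667^2 = 0.5111
||T^(-1)||_F = sqrt(0.5111) = 0.7149

0.7149


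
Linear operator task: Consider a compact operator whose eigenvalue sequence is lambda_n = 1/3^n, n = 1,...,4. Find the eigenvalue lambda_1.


The eigenvalue formula gives lambda_1 = 1/3^1
= 1/3
= 0.3333

0.3333


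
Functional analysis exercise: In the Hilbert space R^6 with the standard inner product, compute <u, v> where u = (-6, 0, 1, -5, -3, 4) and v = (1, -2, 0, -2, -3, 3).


Computing the standard inner product <u, v> = sum u_i * v_i
= -6*1 + 0*-2 + 1*0 + -5*-2 + -3*-3 + 4*3
= -6 + 0 + 0 + 10 + 9 + 12
= 25

25


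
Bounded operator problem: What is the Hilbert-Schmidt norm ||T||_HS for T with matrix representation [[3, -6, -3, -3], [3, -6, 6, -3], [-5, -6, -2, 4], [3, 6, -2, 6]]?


The Hilbert-Schmidt norm is sqrt(sum of squares of all entries).
Sum of squares = 3^2 + (-6)^2 + (-3)^2 + (-3)^2 + 3^2 + (-6)^2 + 6^2 + (-3)^2 + (-5)^2 + (-6)^2 + (-2)^2 + 4^2 + 3^2 + 6^2 + (-2)^2 + 6^2
= 9 + 36 + 9 + 9 + 9 + 36 + 36 + 9 + 25 + 36 + 4 + 16 + 9 + 36 + 4 + 36 = 319
||T||_HS = sqrt(319) = 17.8606

17.8606


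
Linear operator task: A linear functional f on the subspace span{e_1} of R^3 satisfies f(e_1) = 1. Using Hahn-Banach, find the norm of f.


The norm of f is given by ||f|| = sup_{||x||=1} |f(x)|.
On span{e_1}, ||e_1|| = 1, so ||f|| = |f(e_1)| / ||e_1||
= |1| / 1 = 1.0000

1.0000


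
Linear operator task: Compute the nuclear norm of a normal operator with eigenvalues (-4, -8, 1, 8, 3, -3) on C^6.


For a normal operator, singular values equal |eigenvalues|.
Trace norm = sum |lambda_i| = 4 + 8 + 1 + 8 + 3 + 3
= 27

27


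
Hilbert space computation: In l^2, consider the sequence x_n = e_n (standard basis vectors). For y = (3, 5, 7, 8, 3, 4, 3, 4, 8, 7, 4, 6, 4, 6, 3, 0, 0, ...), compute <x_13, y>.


x_13 = e_13 is the standard basis vector with 1 in position 13.
<x_13, y> = y_13 = 4
As n -> infinity, <x_n, y> -> 0, confirming weak convergence of (x_n) to 0.

4


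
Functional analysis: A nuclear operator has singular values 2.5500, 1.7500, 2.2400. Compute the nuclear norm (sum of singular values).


The nuclear norm is the sum of all singular values.
||T||_1 = 2.5500 + 1.7500 + 2.2400
= 6.5400

6.5400


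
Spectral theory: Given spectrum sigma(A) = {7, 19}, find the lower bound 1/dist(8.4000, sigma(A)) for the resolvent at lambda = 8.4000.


dist(8.4000, {7, 19}) = min(|8.4000 - 7|, |8.4000 - 19|)
= min(1.4000, 10.6000) = 1.4000
Resolvent bound = 1/1.4000 = 0.7143

0.7143


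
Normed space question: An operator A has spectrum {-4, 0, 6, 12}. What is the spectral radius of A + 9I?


Spectrum of A + 9I = {5, 9, 15, 21}
Spectral radius = max |lambda| over the shifted spectrum
= max(5, 9, 15, 21) = 21

21


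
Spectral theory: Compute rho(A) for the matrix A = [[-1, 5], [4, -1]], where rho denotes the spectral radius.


For a 2x2 matrix, eigenvalues satisfy lambda^2 - (trace)*lambda + det = 0
trace = -1 + -1 = -2
det = -1*-1 - 5*4 = -19
discriminant = (-2)^2 - 4*(-19) = 80
spectral radius = max |eigenvalue| = 5.4721

5.4721


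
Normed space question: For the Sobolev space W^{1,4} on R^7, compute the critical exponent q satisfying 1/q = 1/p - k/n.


Using the Sobolev embedding formula: 1/q = 1/p - k/n
1/q = 1/4 - 1/7 = 3/28
q = 1/(3/28) = 28/3 = 9.3333

9.3333


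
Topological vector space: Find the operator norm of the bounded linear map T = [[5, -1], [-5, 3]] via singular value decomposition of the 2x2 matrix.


A^T A = [[50, -20], [-20, 10]]
trace(A^T A) = 60, det(A^T A) = 100
discriminant = 60^2 - 4*100 = 3200
Largest eigenvalue of A^T A = (trace + sqrt(disc))/2 = 58.2843
||T|| = sqrt(58.2843) = 7.6344

7.6344


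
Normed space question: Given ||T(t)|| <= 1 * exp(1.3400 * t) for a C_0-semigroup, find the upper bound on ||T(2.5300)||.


||T(2.5300)|| <= 1 * exp(1.3400 * 2.5300)
= 1 * exp(3.3902)
= 1 * 29.6719
= 29.6719

29.6719


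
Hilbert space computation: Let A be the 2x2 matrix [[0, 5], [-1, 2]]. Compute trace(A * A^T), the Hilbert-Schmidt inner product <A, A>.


trace(A * A^T) = sum of squares of all entries
= 0^2 + 5^2 + (-1)^2 + 2^2
= 0 + 25 + 1 + 4
= 30

30


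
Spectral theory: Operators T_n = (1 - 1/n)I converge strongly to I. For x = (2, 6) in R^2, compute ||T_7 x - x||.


T_7 x - x = (1 - 1/7)x - x = -x/7
||x|| = sqrt(40) = 6.3246
||T_7 x - x|| = ||x||/7 = 6.3246/7 = 0.9035

0.9035


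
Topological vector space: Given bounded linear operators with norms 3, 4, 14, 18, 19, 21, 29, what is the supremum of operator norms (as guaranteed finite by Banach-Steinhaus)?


By the Uniform Boundedness Principle, the supremum of norms is finite.
sup_k ||T_k|| = max(3, 4, 14, 18, 19, 21, 29) = 29

29


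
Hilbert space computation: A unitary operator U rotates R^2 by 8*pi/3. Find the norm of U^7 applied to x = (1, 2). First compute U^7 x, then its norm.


U is a rotation by theta = 8*pi/3
U^7 = rotation by 7*theta = 56*pi/3 = 2*pi/3 (mod 2*pi)
cos(2*pi/3) = -0.5000, sin(2*pi/3) = 0.8660
U^7 x = (-0.5000 * 1 - 0.8660 * 2, 0.8660 * 1 + -0.5000 * 2)
= (-2.2321, -0.1340)
||U^7 x|| = sqrt((-2.2321)^2 + (-0.1340)^2) = sqrt(5.0000) = 2.2361

2.2361


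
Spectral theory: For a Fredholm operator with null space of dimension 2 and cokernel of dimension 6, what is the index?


The Fredholm index is defined as ind(T) = dim(ker T) - dim(coker T)
= 2 - 6
= -4

-4


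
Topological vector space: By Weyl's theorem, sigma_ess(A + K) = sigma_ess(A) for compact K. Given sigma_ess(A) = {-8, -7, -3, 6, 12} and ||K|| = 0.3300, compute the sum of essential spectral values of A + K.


By Weyl's theorem, the essential spectrum is invariant under compact perturbations.
sigma_ess(A + K) = sigma_ess(A) = {-8, -7, -3, 6, 12}
Sum = -8 + -7 + -3 + 6 + 12 = 0

0


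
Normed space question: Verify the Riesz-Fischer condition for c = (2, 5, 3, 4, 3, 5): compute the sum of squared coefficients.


sum |c_n|^2 = 2^2 + 5^2 + 3^2 + 4^2 + 3^2 + 5^2
= 4 + 25 + 9 + 16 + 9 + 25
= 88

88


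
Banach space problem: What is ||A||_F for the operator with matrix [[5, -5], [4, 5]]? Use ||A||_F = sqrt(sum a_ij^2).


||A||_F^2 = sum a_ij^2
= 5^2 + (-5)^2 + 4^2 + 5^2
= 25 + 25 + 16 + 25 = 91
||A||_F = sqrt(91) = 9.5394

9.5394


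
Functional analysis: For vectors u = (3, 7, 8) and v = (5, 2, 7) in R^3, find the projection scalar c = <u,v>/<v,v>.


Computing <u,v> = 3*5 + 7*2 + 8*7 = 85
Computing <v,v> = 5^2 + 2^2 + 7^2 = 78
Projection coefficient = 85/78 = 1.0897

1.0897


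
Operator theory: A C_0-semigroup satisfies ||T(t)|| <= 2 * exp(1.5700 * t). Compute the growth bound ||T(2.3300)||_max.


||T(2.3300)|| <= 2 * exp(1.5700 * 2.3300)
= 2 * exp(3.6581)
= 2 * 38.7876
= 77.5752

77.5752


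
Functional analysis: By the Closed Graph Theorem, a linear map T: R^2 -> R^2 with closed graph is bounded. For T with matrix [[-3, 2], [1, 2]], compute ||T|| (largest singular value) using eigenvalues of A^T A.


A^T A = [[10, -4], [-4, 8]]
trace(A^T A) = 18, det(A^T A) = 64
discriminant = 18^2 - 4*64 = 68
Largest eigenvalue of A^T A = (trace + sqrt(disc))/2 = 13.1231
||T|| = sqrt(13.1231) = 3.6226

3.6226


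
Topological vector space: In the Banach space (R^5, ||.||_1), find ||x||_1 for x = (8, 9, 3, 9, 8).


The l^1 norm equals the sum of absolute values of all components.
||x||_1 = 8 + 9 + 3 + 9 + 8
= 37

37.0000


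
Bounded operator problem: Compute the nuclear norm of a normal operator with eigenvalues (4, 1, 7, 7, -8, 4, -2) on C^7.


For a normal operator, singular values equal |eigenvalues|.
Trace norm = sum |lambda_i| = 4 + 1 + 7 + 7 + 8 + 4 + 2
= 33

33


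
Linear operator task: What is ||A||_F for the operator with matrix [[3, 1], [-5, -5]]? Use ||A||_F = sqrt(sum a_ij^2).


||A||_F^2 = sum a_ij^2
= 3^2 + 1^2 + (-5)^2 + (-5)^2
= 9 + 1 + 25 + 25 = 60
||A||_F = sqrt(60) = 7.7460

7.7460


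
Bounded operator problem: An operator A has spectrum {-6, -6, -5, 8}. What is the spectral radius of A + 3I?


Spectrum of A + 3I = {-3, -3, -2, 11}
Spectral radius = max |lambda| over the shifted spectrum
= max(3, 3, 2, 11) = 11

11


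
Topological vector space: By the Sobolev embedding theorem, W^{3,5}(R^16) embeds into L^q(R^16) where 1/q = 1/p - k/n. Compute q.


Using the Sobolev embedding formula: 1/q = 1/p - k/n
1/q = 1/5 - 3/16 = 1/80
q = 1/(1/80) = 80

80.0000


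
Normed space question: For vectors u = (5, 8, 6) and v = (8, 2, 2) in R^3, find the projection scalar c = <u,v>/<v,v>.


Computing <u,v> = 5*8 + 8*2 + 6*2 = 68
Computing <v,v> = 8^2 + 2^2 + 2^2 = 72
Projection coefficient = 68/72 = 0.9444

0.9444


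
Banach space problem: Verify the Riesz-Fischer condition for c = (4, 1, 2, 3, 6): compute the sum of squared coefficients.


sum |c_n|^2 = 4^2 + 1^2 + 2^2 + 3^2 + 6^2
= 16 + 1 + 4 + 9 + 36
= 66

66


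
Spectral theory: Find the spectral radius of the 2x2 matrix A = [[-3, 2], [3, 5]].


For a 2x2 matrix, eigenvalues satisfy lambda^2 - (trace)*lambda + det = 0
trace = -3 + 5 = 2
det = -3*5 - 2*3 = -21
discriminant = 2^2 - 4*(-21) = 88
spectral radius = max |eigenvalue| = 5.6904

5.6904


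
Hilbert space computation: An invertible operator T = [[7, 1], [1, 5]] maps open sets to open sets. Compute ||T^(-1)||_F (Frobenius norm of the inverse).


det(T) = 7*5 - 1*1 = 34
T^(-1) = (1/34) * [[5, -1], [-1, 7]] = [[0.1471, -0.0294], [-0.0294, 0.2059]]
||T^(-1)||_F^2 = 0.1471^2 + (-0.0294)^2 + (-0.0294)^2 + 0.2059^2 = 0.0657
||T^(-1)||_F = sqrt(0.0657) = 0.2564

0.2564


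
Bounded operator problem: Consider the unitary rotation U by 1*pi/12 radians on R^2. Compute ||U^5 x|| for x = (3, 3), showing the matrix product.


U is a rotation by theta = 1*pi/12
U^5 = rotation by 5*theta = 5*pi/12
cos(5*pi/12) = 0.2588, sin(5*pi/12) = 0.9659
U^5 x = (0.2588 * 3 - 0.9659 * 3, 0.9659 * 3 + 0.2588 * 3)
= (-2.1213, 3.6742)
||U^5 x|| = sqrt((-2.1213)^2 + 3.6742^2) = sqrt(18.0000) = 4.2426

4.2426


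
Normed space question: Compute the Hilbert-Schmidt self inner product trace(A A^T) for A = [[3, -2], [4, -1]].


trace(A * A^T) = sum of squares of all entries
= 3^2 + (-2)^2 + 4^2 + (-1)^2
= 9 + 4 + 16 + 1
= 30

30


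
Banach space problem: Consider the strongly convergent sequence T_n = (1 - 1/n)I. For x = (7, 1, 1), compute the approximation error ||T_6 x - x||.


T_6 x - x = (1 - 1/6)x - x = -x/6
||x|| = sqrt(51) = 7.1414
||T_6 x - x|| = ||x||/6 = 7.1414/6 = 1.1902

1.1902


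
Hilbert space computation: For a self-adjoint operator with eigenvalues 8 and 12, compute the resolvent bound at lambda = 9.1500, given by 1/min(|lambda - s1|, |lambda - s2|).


dist(9.1500, {8, 12}) = min(|9.1500 - 8|, |9.1500 - 12|)
= min(1.1500, 2.8500) = 1.1500
Resolvent bound = 1/1.1500 = 0.8696

0.8696


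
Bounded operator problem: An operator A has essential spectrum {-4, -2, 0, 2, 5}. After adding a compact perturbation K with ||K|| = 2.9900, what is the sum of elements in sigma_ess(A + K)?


By Weyl's theorem, the essential spectrum is invariant under compact perturbations.
sigma_ess(A + K) = sigma_ess(A) = {-4, -2, 0, 2, 5}
Sum = -4 + -2 + 0 + 2 + 5 = 1

1


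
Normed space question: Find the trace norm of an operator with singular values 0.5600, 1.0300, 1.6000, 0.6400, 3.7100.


The nuclear norm is the sum of all singular values.
||T||_1 = 0.5600 + 1.0300 + 1.6000 + 0.6400 + 3.7100
= 7.5400

7.5400


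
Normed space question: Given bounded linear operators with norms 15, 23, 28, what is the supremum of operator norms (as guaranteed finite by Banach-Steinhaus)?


By the Uniform Boundedness Principle, the supremum of norms is finite.
sup_k ||T_k|| = max(15, 23, 28) = 28

28


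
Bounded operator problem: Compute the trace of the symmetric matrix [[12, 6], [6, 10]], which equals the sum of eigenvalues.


For a self-adjoint (symmetric) matrix, the eigenvalues are real.
The sum of eigenvalues equals the trace of the matrix.
trace = 12 + 10 = 22

22


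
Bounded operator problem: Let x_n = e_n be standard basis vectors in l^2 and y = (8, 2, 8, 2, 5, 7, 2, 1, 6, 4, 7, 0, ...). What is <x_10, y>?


x_10 = e_10 is the standard basis vector with 1 in position 10.
<x_10, y> = y_10 = 4
As n -> infinity, <x_n, y> -> 0, confirming weak convergence of (x_n) to 0.

4


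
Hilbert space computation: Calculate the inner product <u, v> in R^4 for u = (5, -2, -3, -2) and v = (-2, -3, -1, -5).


Computing the standard inner product <u, v> = sum u_i * v_i
= 5*-2 + -2*-3 + -3*-1 + -2*-5
= -10 + 6 + 3 + 10
= 9

9


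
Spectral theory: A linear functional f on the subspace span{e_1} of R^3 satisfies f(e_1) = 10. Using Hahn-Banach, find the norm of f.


The norm of f is given by ||f|| = sup_{||x||=1} |f(x)|.
On span{e_1}, ||e_1|| = 1, so ||f|| = |f(e_1)| / ||e_1||
= |10| / 1 = 10.0000

10.0000


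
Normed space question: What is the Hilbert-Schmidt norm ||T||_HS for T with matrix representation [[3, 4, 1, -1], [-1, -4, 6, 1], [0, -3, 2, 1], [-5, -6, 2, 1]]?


The Hilbert-Schmidt norm is sqrt(sum of squares of all entries).
Sum of squares = 3^2 + 4^2 + 1^2 + (-1)^2 + (-1)^2 + (-4)^2 + 6^2 + 1^2 + 0^2 + (-3)^2 + 2^2 + 1^2 + (-5)^2 + (-6)^2 + 2^2 + 1^2
= 9 + 16 + 1 + 1 + 1 + 16 + 36 + 1 + 0 + 9 + 4 + 1 + 25 + 36 + 4 + 1 = 161
||T||_HS = sqrt(161) = 12.6886

12.6886


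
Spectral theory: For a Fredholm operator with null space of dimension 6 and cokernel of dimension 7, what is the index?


The Fredholm index is defined as ind(T) = dim(ker T) - dim(coker T)
= 6 - 7
= -1

-1


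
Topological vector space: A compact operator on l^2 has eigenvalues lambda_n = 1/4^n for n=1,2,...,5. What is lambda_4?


The eigenvalue formula gives lambda_4 = 1/4^4
= 1/256
= 0.0039

0.0039


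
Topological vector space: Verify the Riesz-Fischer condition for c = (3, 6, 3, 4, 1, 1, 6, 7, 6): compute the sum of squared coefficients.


sum |c_n|^2 = 3^2 + 6^2 + 3^2 + 4^2 + 1^2 + 1^2 + 6^2 + 7^2 + 6^2
= 9 + 36 + 9 + 16 + 1 + 1 + 36 + 49 + 36
= 193

193


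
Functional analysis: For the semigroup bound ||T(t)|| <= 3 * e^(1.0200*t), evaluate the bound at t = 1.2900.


||T(1.2900)|| <= 3 * exp(1.0200 * 1.2900)
= 3 * exp(1.3158)
= 3 * 3.7277
= 11.1832

11.1832


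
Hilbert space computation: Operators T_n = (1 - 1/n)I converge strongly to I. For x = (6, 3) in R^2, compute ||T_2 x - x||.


T_2 x - x = (1 - 1/2)x - x = -x/2
||x|| = sqrt(45) = 6.7082
||T_2 x - x|| = ||x||/2 = 6.7082/2 = 3.3541

3.3541


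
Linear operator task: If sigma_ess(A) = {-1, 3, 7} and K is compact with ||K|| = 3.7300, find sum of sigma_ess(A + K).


By Weyl's theorem, the essential spectrum is invariant under compact perturbations.
sigma_ess(A + K) = sigma_ess(A) = {-1, 3, 7}
Sum = -1 + 3 + 7 = 9

9


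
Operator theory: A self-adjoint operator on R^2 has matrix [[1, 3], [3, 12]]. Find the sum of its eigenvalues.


For a self-adjoint (symmetric) matrix, the eigenvalues are real.
The sum of eigenvalues equals the trace of the matrix.
trace = 1 + 12 = 13

13


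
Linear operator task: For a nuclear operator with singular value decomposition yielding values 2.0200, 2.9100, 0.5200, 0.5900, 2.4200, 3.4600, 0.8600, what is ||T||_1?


The nuclear norm is the sum of all singular values.
||T||_1 = 2.0200 + 2.9100 + 0.5200 + 0.5900 + 2.4200 + 3.4600 + 0.8600
= 12.7800

12.7800


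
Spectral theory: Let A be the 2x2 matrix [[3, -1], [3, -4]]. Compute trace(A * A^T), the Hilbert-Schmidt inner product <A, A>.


trace(A * A^T) = sum of squares of all entries
= 3^2 + (-1)^2 + 3^2 + (-4)^2
= 9 + 1 + 9 + 16
= 35

35


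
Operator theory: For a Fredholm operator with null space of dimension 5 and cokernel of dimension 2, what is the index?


The Fredholm index is defined as ind(T) = dim(ker T) - dim(coker T)
= 5 - 2
= 3

3


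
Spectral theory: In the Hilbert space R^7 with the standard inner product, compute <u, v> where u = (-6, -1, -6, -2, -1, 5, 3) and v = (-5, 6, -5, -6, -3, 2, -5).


Computing the standard inner product <u, v> = sum u_i * v_i
= -6*-5 + -1*6 + -6*-5 + -2*-6 + -1*-3 + 5*2 + 3*-5
= 30 + -6 + 30 + 12 + 3 + 10 + -15
= 64

64


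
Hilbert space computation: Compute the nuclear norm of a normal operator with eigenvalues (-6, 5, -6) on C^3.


For a normal operator, singular values equal |eigenvalues|.
Trace norm = sum |lambda_i| = 6 + 5 + 6
= 17

17


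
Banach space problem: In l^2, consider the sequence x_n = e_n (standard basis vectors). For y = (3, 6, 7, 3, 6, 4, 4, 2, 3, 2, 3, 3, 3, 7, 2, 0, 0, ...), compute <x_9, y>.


x_9 = e_9 is the standard basis vector with 1 in position 9.
<x_9, y> = y_9 = 3
As n -> infinity, <x_n, y> -> 0, confirming weak convergence of (x_n) to 0.

3


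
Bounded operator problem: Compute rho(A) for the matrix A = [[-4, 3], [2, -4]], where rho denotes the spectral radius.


For a 2x2 matrix, eigenvalues satisfy lambda^2 - (trace)*lambda + det = 0
trace = -4 + -4 = -8
det = -4*-4 - 3*2 = 10
discriminant = (-8)^2 - 4*(10) = 24
spectral radius = max |eigenvalue| = 6.4495

6.4495


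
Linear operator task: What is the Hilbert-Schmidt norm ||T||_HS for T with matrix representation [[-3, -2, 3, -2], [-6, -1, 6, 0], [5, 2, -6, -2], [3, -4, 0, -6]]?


The Hilbert-Schmidt norm is sqrt(sum of squares of all entries).
Sum of squares = (-3)^2 + (-2)^2 + 3^2 + (-2)^2 + (-6)^2 + (-1)^2 + 6^2 + 0^2 + 5^2 + 2^2 + (-6)^2 + (-2)^2 + 3^2 + (-4)^2 + 0^2 + (-6)^2
= 9 + 4 + 9 + 4 + 36 + 1 + 36 + 0 + 25 + 4 + 36 + 4 + 9 + 16 + 0 + 36 = 229
||T||_HS = sqrt(229) = 15.1327

15.1327


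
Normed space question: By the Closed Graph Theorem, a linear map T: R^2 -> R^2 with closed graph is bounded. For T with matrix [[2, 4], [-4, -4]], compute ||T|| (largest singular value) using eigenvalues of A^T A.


A^T A = [[20, 24], [24, 32]]
trace(A^T A) = 52, det(A^T A) = 64
discriminant = 52^2 - 4*64 = 2448
Largest eigenvalue of A^T A = (trace + sqrt(disc))/2 = 50.7386
||T|| = sqrt(50.7386) = 7.1231

7.1231


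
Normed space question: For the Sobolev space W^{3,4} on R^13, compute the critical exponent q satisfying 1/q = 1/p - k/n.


Using the Sobolev embedding formula: 1/q = 1/p - k/n
1/q = 1/4 - 3/13 = 1/52
q = 1/(1/52) = 52

52.0000


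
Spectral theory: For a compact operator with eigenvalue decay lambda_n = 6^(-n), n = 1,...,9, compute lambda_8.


The eigenvalue formula gives lambda_8 = 1/6^8
= 1/1679616
= 5.9537e-07

5.9537e-07


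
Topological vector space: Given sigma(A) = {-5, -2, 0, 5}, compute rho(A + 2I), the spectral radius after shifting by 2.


Spectrum of A + 2I = {-3, 0, 2, 7}
Spectral radius = max |lambda| over the shifted spectrum
= max(3, 0, 2, 7) = 7

7


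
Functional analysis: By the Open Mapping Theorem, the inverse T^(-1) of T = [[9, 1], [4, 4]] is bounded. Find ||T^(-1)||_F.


det(T) = 9*4 - 1*4 = 32
T^(-1) = (1/32) * [[4, -1], [-4, 9]] = [[0.1250, -0.0312], [-0.1250, 0.2812]]
||T^(-1)||_F^2 = 0.1250^2 + (-0.0312)^2 + (-0.1250)^2 + 0.2812^2 = 0.1113
||T^(-1)||_F = sqrt(0.1113) = 0.3337

0.3337


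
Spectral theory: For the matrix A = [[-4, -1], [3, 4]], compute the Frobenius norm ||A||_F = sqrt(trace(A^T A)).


||A||_F^2 = sum a_ij^2
= (-4)^2 + (-1)^2 + 3^2 + 4^2
= 16 + 1 + 9 + 16 = 42
||A||_F = sqrt(42) = 6.4807

6.4807


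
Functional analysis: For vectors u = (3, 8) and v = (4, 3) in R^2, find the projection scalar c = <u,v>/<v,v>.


Computing <u,v> = 3*4 + 8*3 = 36
Computing <v,v> = 4^2 + 3^2 = 25
Projection coefficient = 36/25 = 1.4400

1.4400


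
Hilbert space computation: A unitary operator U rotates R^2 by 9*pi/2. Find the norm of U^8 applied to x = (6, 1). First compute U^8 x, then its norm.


U is a rotation by theta = 9*pi/2
U^8 = rotation by 8*theta = 72*pi/2 = 0*pi/2 (mod 2*pi)
cos(0*pi/2) = 1.0000, sin(0*pi/2) = 0.0000
U^8 x = (1.0000 * 6 - 0.0000 * 1, 0.0000 * 6 + 1.0000 * 1)
= (6.0000, 1.0000)
||U^8 x|| = sqrt(6.0000^2 + 1.0000^2) = sqrt(37.0000) = 6.0828

6.0828


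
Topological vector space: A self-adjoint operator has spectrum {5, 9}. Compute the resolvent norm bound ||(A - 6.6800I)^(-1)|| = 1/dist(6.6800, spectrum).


dist(6.6800, {5, 9}) = min(|6.6800 - 5|, |6.6800 - 9|)
= min(1.6800, 2.3200) = 1.6800
Resolvent bound = 1/1.6800 = 0.5952

0.5952


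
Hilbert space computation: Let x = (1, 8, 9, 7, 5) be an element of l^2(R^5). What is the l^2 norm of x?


The l^2 norm = (sum |x_i|^2)^(1/2)
Sum of 2th powers = 1 + 64 + 81 + 49 + 25 = 220
||x||_2 = (220)^(1/2) = 14.8324

14.8324


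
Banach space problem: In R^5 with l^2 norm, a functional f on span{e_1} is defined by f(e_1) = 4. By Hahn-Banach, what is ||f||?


The norm of f is given by ||f|| = sup_{||x||=1} |f(x)|.
On span{e_1}, ||e_1|| = 1, so ||f|| = |f(e_1)| / ||e_1||
= |4| / 1 = 4.0000

4.0000


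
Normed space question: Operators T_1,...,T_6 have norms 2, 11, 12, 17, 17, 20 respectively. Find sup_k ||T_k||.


By the Uniform Boundedness Principle, the supremum of norms is finite.
sup_k ||T_k|| = max(2, 11, 12, 17, 17, 20) = 20

20


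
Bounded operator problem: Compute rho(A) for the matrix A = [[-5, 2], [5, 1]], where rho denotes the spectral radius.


For a 2x2 matrix, eigenvalues satisfy lambda^2 - (trace)*lambda + det = 0
trace = -5 + 1 = -4
det = -5*1 - 2*5 = -15
discriminant = (-4)^2 - 4*(-15) = 76
spectral radius = max |eigenvalue| = 6.3589

6.3589


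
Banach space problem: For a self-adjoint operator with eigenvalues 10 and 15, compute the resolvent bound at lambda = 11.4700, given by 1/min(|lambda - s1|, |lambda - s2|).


dist(11.4700, {10, 15}) = min(|11.4700 - 10|, |11.4700 - 15|)
= min(1.4700, 3.5300) = 1.4700
Resolvent bound = 1/1.4700 = 0.6803

0.6803


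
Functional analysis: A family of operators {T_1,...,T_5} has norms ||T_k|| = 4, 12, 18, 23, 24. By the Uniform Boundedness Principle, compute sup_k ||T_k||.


By the Uniform Boundedness Principle, the supremum of norms is finite.
sup_k ||T_k|| = max(4, 12, 18, 23, 24) = 24

24


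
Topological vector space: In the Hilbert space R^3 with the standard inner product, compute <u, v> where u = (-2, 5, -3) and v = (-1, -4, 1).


Computing the standard inner product <u, v> = sum u_i * v_i
= -2*-1 + 5*-4 + -3*1
= 2 + -20 + -3
= -21

-21


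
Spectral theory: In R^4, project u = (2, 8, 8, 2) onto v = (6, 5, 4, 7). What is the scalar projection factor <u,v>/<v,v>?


Computing <u,v> = 2*6 + 8*5 + 8*4 + 2*7 = 98
Computing <v,v> = 6^2 + 5^2 + 4^2 + 7^2 = 126
Projection coefficient = 98/126 = 0.7778

0.7778


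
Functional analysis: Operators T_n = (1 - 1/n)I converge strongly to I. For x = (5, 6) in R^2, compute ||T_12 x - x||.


T_12 x - x = (1 - 1/12)x - x = -x/12
||x|| = sqrt(61) = 7.8102
||T_12 x - x|| = ||x||/12 = 7.8102/12 = 0.6509

0.6509


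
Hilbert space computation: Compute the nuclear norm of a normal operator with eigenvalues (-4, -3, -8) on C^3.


For a normal operator, singular values equal |eigenvalues|.
Trace norm = sum |lambda_i| = 4 + 3 + 8
= 15

15


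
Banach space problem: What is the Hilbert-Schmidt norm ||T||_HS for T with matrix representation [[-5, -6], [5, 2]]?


The Hilbert-Schmidt norm is sqrt(sum of squares of all entries).
Sum of squares = (-5)^2 + (-6)^2 + 5^2 + 2^2
= 25 + 36 + 25 + 4 = 90
||T||_HS = sqrt(90) = 9.4868

9.4868


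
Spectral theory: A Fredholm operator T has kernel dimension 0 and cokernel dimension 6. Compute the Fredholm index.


The Fredholm index is defined as ind(T) = dim(ker T) - dim(coker T)
= 0 - 6
= -6

-6


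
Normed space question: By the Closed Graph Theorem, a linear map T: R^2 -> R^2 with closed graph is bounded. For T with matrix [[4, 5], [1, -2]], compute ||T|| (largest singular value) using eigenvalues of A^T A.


A^T A = [[17, 18], [18, 29]]
trace(A^T A) = 46, det(A^T A) = 169
discriminant = 46^2 - 4*169 = 1440
Largest eigenvalue of A^T A = (trace + sqrt(disc))/2 = 41.9737
||T|| = sqrt(41.9737) = 6.4787

6.4787


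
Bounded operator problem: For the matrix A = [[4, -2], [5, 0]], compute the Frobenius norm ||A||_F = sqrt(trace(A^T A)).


||A||_F^2 = sum a_ij^2
= 4^2 + (-2)^2 + 5^2 + 0^2
= 16 + 4 + 25 + 0 = 45
||A||_F = sqrt(45) = 6.7082

6.7082


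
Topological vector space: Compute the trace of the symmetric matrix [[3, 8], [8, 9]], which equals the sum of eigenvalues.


For a self-adjoint (symmetric) matrix, the eigenvalues are real.
The sum of eigenvalues equals the trace of the matrix.
trace = 3 + 9 = 12

12


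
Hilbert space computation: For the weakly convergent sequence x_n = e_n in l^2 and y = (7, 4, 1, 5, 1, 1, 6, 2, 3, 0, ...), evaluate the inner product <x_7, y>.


x_7 = e_7 is the standard basis vector with 1 in position 7.
<x_7, y> = y_7 = 6
As n -> infinity, <x_n, y> -> 0, confirming weak convergence of (x_n) to 0.

6


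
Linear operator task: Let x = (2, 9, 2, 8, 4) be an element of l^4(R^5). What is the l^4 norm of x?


The l^4 norm = (sum |x_i|^4)^(1/4)
Sum of 4th powers = 16 + 6561 + 16 + 4096 + 256 = 10945
||x||_4 = (10945)^(1/4) = 10.2283

10.2283


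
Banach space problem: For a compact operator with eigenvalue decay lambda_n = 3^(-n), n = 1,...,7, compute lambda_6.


The eigenvalue formula gives lambda_6 = 1/3^6
= 1/729
= 0.0014

0.0014


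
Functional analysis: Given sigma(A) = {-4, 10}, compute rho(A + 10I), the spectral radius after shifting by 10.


Spectrum of A + 10I = {6, 20}
Spectral radius = max |lambda| over the shifted spectrum
= max(6, 20) = 20

20


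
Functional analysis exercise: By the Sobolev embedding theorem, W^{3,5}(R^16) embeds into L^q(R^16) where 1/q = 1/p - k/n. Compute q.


Using the Sobolev embedding formula: 1/q = 1/p - k/n
1/q = 1/5 - 3/16 = 1/80
q = 1/(1/80) = 80

80.0000


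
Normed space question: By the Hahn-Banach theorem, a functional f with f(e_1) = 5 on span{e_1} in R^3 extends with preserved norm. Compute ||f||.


The norm of f is given by ||f|| = sup_{||x||=1} |f(x)|.
On span{e_1}, ||e_1|| = 1, so ||f|| = |f(e_1)| / ||e_1||
= |5| / 1 = 5.0000

5.0000


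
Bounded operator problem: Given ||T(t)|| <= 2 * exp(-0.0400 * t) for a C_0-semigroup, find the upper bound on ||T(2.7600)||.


||T(2.7600)|| <= 2 * exp(-0.0400 * 2.7600)
= 2 * exp(-0.1104)
= 2 * 0.8955
= 1.7910

1.7910


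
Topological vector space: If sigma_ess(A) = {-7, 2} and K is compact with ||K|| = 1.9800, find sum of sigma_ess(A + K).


By Weyl's theorem, the essential spectrum is invariant under compact perturbations.
sigma_ess(A + K) = sigma_ess(A) = {-7, 2}
Sum = -7 + 2 = -5

-5


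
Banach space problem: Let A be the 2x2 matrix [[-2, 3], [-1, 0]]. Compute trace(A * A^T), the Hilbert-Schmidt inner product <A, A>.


trace(A * A^T) = sum of squares of all entries
= (-2)^2 + 3^2 + (-1)^2 + 0^2
= 4 + 9 + 1 + 0
= 14

14


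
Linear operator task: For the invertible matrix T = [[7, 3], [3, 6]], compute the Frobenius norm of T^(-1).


det(T) = 7*6 - 3*3 = 33
T^(-1) = (1/33) * [[6, -3], [-3, 7]] = [[0.1818, -0.0909], [-0.0909, 0.2121]]
||T^(-1)||_F^2 = 0.1818^2 + (-0.0909)^2 + (-0.0909)^2 + 0.2121^2 = 0.0946
||T^(-1)||_F = sqrt(0.0946) = 0.3075

0.3075


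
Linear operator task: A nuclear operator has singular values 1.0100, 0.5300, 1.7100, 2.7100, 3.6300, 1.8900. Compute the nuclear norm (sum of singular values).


The nuclear norm is the sum of all singular values.
||T||_1 = 1.0100 + 0.5300 + 1.7100 + 2.7100 + 3.6300 + 1.8900
= 11.4800

11.4800


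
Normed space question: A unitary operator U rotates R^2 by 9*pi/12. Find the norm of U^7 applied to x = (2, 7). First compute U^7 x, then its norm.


U is a rotation by theta = 9*pi/12
U^7 = rotation by 7*theta = 63*pi/12 = 15*pi/12 (mod 2*pi)
cos(15*pi/12) = -0.7071, sin(15*pi/12) = -0.7071
U^7 x = (-0.7071 * 2 - -0.7071 * 7, -0.7071 * 2 + -0.7071 * 7)
= (3.5355, -6.3640)
||U^7 x|| = sqrt(3.5355^2 + (-6.3640)^2) = sqrt(53.0000) = 7.2801

7.2801


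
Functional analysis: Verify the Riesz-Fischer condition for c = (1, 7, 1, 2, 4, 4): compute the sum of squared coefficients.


sum |c_n|^2 = 1^2 + 7^2 + 1^2 + 2^2 + 4^2 + 4^2
= 1 + 49 + 1 + 4 + 16 + 16
= 87

87


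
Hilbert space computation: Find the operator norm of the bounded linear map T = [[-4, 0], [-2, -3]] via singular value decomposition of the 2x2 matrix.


A^T A = [[20, 6], [6, 9]]
trace(A^T A) = 29, det(A^T A) = 144
discriminant = 29^2 - 4*144 = 265
Largest eigenvalue of A^T A = (trace + sqrt(disc))/2 = 22.6394
||T|| = sqrt(22.6394) = 4.7581

4.7581


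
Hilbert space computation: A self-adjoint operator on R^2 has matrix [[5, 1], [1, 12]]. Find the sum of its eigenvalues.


For a self-adjoint (symmetric) matrix, the eigenvalues are real.
The sum of eigenvalues equals the trace of the matrix.
trace = 5 + 12 = 17

17


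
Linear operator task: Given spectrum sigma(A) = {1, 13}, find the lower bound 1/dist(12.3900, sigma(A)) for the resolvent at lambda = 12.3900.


dist(12.3900, {1, 13}) = min(|12.3900 - 1|, |12.3900 - 13|)
= min(11.3900, 0.6100) = 0.6100
Resolvent bound = 1/0.6100 = 1.6393

1.6393


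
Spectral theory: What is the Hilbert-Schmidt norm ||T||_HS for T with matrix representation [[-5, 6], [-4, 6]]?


The Hilbert-Schmidt norm is sqrt(sum of squares of all entries).
Sum of squares = (-5)^2 + 6^2 + (-4)^2 + 6^2
= 25 + 36 + 16 + 36 = 113
||T||_HS = sqrt(113) = 10.6301

10.6301


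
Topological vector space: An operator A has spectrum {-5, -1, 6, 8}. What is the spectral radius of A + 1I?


Spectrum of A + 1I = {-4, 0, 7, 9}
Spectral radius = max |lambda| over the shifted spectrum
= max(4, 0, 7, 9) = 9

9


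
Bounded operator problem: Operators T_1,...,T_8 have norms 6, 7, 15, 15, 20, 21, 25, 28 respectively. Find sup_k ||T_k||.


By the Uniform Boundedness Principle, the supremum of norms is finite.
sup_k ||T_k|| = max(6, 7, 15, 15, 20, 21, 25, 28) = 28

28


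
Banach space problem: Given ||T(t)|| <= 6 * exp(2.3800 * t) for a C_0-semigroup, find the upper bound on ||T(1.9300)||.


||T(1.9300)|| <= 6 * exp(2.3800 * 1.9300)
= 6 * exp(4.5934)
= 6 * 98.8299
= 592.9793

592.9793


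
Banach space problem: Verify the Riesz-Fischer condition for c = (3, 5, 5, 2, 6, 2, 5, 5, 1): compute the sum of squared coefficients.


sum |c_n|^2 = 3^2 + 5^2 + 5^2 + 2^2 + 6^2 + 2^2 + 5^2 + 5^2 + 1^2
= 9 + 25 + 25 + 4 + 36 + 4 + 25 + 25 + 1
= 154

154


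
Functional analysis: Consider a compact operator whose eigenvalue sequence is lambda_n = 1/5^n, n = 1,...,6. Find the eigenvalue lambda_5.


The eigenvalue formula gives lambda_5 = 1/5^5
= 1/3125
= 3.2000e-04

3.2000e-04


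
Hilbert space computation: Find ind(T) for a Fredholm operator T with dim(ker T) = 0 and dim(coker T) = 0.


The Fredholm index is defined as ind(T) = dim(ker T) - dim(coker T)
= 0 - 0
= 0

0


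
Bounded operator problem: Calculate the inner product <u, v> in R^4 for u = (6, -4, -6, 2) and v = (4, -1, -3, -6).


Computing the standard inner product <u, v> = sum u_i * v_i
= 6*4 + -4*-1 + -6*-3 + 2*-6
= 24 + 4 + 18 + -12
= 34

34


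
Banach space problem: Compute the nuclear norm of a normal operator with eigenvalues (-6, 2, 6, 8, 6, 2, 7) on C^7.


For a normal operator, singular values equal |eigenvalues|.
Trace norm = sum |lambda_i| = 6 + 2 + 6 + 8 + 6 + 2 + 7
= 37

37


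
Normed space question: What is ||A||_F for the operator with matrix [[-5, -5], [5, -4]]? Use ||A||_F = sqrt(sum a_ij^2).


||A||_F^2 = sum a_ij^2
= (-5)^2 + (-5)^2 + 5^2 + (-4)^2
= 25 + 25 + 25 + 16 = 91
||A||_F = sqrt(91) = 9.5394

9.5394


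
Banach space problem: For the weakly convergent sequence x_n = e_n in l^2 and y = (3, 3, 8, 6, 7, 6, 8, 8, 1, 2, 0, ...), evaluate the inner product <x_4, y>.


x_4 = e_4 is the standard basis vector with 1 in position 4.
<x_4, y> = y_4 = 6
As n -> infinity, <x_n, y> -> 0, confirming weak convergence of (x_n) to 0.

6


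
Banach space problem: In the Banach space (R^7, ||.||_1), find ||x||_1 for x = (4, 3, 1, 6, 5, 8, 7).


The l^1 norm equals the sum of absolute values of all components.
||x||_1 = 4 + 3 + 1 + 6 + 5 + 8 + 7
= 34

34.0000


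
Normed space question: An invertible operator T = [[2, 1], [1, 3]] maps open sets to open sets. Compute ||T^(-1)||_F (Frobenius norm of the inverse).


det(T) = 2*3 - 1*1 = 5
T^(-1) = (1/5) * [[3, -1], [-1, 2]] = [[0.6000, -0.2000], [-0.2000, 0.4000]]
||T^(-1)||_F^2 = 0.6000^2 + (-0.2000)^2 + (-0.2000)^2 + 0.4000^2 = 0.6000
||T^(-1)||_F = sqrt(0.6000) = 0.7746

0.7746


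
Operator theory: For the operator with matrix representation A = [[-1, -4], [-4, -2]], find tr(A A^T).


trace(A * A^T) = sum of squares of all entries
= (-1)^2 + (-4)^2 + (-4)^2 + (-2)^2
= 1 + 16 + 16 + 4
= 37

37


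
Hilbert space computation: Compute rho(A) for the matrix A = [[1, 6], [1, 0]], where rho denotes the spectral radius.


For a 2x2 matrix, eigenvalues satisfy lambda^2 - (trace)*lambda + det = 0
trace = 1 + 0 = 1
det = 1*0 - 6*1 = -6
discriminant = 1^2 - 4*(-6) = 25
spectral radius = max |eigenvalue| = 3.0000

3.0000


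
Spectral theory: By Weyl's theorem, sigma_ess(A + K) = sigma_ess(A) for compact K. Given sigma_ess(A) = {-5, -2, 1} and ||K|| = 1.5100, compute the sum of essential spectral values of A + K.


By Weyl's theorem, the essential spectrum is invariant under compact perturbations.
sigma_ess(A + K) = sigma_ess(A) = {-5, -2, 1}
Sum = -5 + -2 + 1 = -6

-6


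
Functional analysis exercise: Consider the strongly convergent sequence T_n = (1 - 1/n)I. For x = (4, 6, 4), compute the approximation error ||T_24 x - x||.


T_24 x - x = (1 - 1/24)x - x = -x/24
||x|| = sqrt(68) = 8.2462
||T_24 x - x|| = ||x||/24 = 8.2462/24 = 0.3436

0.3436


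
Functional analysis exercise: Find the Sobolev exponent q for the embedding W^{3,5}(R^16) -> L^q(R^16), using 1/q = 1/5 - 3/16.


Using the Sobolev embedding formula: 1/q = 1/p - k/n
1/q = 1/5 - 3/16 = 1/80
q = 1/(1/80) = 80

80.0000


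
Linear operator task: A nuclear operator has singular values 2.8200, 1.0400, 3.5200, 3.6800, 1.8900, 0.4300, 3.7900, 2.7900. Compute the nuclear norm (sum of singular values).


The nuclear norm is the sum of all singular values.
||T||_1 = 2.8200 + 1.0400 + 3.5200 + 3.6800 + 1.8900 + 0.4300 + 3.7900 + 2.7900
= 19.9600

19.9600


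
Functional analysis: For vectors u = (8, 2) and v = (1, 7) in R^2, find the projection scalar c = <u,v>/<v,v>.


Computing <u,v> = 8*1 + 2*7 = 22
Computing <v,v> = 1^2 + 7^2 = 50
Projection coefficient = 22/50 = 0.4400

0.4400


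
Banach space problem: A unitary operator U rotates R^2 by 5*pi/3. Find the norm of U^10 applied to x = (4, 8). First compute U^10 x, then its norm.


U is a rotation by theta = 5*pi/3
U^10 = rotation by 10*theta = 50*pi/3 = 2*pi/3 (mod 2*pi)
cos(2*pi/3) = -0.5000, sin(2*pi/3) = 0.8660
U^10 x = (-0.5000 * 4 - 0.8660 * 8, 0.8660 * 4 + -0.5000 * 8)
= (-8.9282, -0.5359)
||U^10 x|| = sqrt((-8.9282)^2 + (-0.5359)^2) = sqrt(80.0000) = 8.9443

8.9443
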